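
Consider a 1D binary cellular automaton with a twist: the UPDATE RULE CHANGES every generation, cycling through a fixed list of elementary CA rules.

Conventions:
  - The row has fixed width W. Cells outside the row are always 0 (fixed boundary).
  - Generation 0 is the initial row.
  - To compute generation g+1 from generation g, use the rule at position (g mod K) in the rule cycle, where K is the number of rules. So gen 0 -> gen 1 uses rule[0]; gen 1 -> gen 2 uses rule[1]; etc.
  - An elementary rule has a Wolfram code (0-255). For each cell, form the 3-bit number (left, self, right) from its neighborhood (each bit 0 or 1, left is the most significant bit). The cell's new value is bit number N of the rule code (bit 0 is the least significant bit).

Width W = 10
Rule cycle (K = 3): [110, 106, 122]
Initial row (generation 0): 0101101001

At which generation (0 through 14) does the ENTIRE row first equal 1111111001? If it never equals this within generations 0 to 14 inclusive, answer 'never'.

Answer: 6

Derivation:
Gen 0: 0101101001
Gen 1 (rule 110): 1111111011
Gen 2 (rule 106): 1000001111
Gen 3 (rule 122): 0100011001
Gen 4 (rule 110): 1100111011
Gen 5 (rule 106): 1101101111
Gen 6 (rule 122): 1111111001
Gen 7 (rule 110): 1000001011
Gen 8 (rule 106): 0000010111
Gen 9 (rule 122): 0000101101
Gen 10 (rule 110): 0001111111
Gen 11 (rule 106): 0011000001
Gen 12 (rule 122): 0111100010
Gen 13 (rule 110): 1100100110
Gen 14 (rule 106): 1101001110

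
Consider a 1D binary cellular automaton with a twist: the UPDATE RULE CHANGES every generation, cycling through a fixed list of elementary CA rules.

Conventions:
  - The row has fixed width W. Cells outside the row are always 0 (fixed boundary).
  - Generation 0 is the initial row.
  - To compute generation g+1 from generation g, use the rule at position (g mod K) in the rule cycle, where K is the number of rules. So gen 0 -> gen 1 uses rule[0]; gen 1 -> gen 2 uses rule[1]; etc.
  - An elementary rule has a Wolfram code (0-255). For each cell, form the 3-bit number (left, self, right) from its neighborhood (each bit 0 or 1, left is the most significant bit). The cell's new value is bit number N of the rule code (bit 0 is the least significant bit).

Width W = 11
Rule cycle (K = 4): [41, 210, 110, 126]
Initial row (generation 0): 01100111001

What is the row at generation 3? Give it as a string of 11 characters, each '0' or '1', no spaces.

Gen 0: 01100111001
Gen 1 (rule 41): 01000100000
Gen 2 (rule 210): 10101010000
Gen 3 (rule 110): 11111110000

Answer: 11111110000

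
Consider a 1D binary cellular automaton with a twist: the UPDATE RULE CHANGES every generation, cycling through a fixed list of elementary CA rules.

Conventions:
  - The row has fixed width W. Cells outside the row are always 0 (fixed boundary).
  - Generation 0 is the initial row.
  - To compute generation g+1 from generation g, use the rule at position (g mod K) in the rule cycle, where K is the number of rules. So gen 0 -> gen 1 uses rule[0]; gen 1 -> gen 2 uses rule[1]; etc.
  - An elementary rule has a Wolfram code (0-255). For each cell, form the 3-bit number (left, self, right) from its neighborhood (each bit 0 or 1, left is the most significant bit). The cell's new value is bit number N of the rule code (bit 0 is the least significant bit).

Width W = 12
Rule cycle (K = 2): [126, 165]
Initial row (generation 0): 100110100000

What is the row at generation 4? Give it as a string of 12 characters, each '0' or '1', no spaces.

Gen 0: 100110100000
Gen 1 (rule 126): 111111110000
Gen 2 (rule 165): 011111100111
Gen 3 (rule 126): 110000111101
Gen 4 (rule 165): 000110011011

Answer: 000110011011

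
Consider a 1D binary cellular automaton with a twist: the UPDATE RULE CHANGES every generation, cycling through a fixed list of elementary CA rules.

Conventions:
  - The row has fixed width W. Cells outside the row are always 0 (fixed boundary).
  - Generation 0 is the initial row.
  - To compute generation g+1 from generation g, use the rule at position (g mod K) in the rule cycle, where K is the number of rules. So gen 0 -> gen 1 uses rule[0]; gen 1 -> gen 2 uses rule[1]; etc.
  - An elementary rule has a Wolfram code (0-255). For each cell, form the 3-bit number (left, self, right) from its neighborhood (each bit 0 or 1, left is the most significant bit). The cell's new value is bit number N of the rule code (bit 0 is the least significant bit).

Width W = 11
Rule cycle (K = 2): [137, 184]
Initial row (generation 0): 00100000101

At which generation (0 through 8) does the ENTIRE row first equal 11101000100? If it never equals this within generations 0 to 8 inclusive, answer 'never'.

Answer: 6

Derivation:
Gen 0: 00100000101
Gen 1 (rule 137): 10001110000
Gen 2 (rule 184): 01001101000
Gen 3 (rule 137): 00001000011
Gen 4 (rule 184): 00000100010
Gen 5 (rule 137): 11110001000
Gen 6 (rule 184): 11101000100
Gen 7 (rule 137): 11000010001
Gen 8 (rule 184): 10100001000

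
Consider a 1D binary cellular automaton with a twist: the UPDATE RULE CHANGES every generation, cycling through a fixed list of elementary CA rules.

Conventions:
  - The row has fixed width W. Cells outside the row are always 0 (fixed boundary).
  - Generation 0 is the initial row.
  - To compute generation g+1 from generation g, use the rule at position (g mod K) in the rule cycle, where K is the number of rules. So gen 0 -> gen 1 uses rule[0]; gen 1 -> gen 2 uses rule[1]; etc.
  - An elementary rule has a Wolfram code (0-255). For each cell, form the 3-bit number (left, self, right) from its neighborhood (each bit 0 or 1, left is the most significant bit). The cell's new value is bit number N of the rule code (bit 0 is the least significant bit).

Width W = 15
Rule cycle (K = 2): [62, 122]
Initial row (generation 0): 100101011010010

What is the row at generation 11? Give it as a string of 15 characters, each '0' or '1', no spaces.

Answer: 111000110000111

Derivation:
Gen 0: 100101011010010
Gen 1 (rule 62): 111111110111111
Gen 2 (rule 122): 100000011100001
Gen 3 (rule 62): 110000110010011
Gen 4 (rule 122): 111001111101111
Gen 5 (rule 62): 100111000011000
Gen 6 (rule 122): 011101100111100
Gen 7 (rule 62): 110011011100010
Gen 8 (rule 122): 111111110110101
Gen 9 (rule 62): 100000001101111
Gen 10 (rule 122): 010000011111001
Gen 11 (rule 62): 111000110000111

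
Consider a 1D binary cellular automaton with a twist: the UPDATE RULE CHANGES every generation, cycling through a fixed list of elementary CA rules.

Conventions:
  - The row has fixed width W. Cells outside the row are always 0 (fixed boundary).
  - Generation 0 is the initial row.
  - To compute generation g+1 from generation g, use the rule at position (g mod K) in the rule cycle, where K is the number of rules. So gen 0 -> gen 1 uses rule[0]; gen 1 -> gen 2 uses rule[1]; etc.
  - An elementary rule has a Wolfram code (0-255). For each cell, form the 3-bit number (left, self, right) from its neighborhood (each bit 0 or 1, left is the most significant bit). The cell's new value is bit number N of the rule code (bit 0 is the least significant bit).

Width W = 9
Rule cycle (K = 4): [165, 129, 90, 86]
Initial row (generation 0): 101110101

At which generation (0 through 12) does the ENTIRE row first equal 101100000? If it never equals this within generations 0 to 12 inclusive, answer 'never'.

Gen 0: 101110101
Gen 1 (rule 165): 110101111
Gen 2 (rule 129): 000000110
Gen 3 (rule 90): 000001111
Gen 4 (rule 86): 000010001
Gen 5 (rule 165): 111010101
Gen 6 (rule 129): 010000000
Gen 7 (rule 90): 101000000
Gen 8 (rule 86): 101100000
Gen 9 (rule 165): 110001111
Gen 10 (rule 129): 000100110
Gen 11 (rule 90): 001011111
Gen 12 (rule 86): 011000001

Answer: 8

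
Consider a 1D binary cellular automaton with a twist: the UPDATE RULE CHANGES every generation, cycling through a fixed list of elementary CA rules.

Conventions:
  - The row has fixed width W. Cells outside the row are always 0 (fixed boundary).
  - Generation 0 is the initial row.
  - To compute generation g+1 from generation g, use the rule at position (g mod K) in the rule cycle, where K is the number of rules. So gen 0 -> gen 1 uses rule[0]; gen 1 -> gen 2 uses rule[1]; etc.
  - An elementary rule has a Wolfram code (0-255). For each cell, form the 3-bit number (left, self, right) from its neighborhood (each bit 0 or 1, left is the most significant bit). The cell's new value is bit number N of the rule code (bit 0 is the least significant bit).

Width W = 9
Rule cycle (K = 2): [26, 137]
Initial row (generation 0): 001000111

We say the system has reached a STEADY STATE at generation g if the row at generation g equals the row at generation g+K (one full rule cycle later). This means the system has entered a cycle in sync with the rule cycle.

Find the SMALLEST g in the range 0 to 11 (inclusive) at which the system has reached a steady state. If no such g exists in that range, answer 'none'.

Gen 0: 001000111
Gen 1 (rule 26): 010101100
Gen 2 (rule 137): 000001001
Gen 3 (rule 26): 000010110
Gen 4 (rule 137): 111000100
Gen 5 (rule 26): 100101010
Gen 6 (rule 137): 000000000
Gen 7 (rule 26): 000000000
Gen 8 (rule 137): 111111111
Gen 9 (rule 26): 100000000
Gen 10 (rule 137): 001111111
Gen 11 (rule 26): 011000000
Gen 12 (rule 137): 010011111
Gen 13 (rule 26): 101110000

Answer: none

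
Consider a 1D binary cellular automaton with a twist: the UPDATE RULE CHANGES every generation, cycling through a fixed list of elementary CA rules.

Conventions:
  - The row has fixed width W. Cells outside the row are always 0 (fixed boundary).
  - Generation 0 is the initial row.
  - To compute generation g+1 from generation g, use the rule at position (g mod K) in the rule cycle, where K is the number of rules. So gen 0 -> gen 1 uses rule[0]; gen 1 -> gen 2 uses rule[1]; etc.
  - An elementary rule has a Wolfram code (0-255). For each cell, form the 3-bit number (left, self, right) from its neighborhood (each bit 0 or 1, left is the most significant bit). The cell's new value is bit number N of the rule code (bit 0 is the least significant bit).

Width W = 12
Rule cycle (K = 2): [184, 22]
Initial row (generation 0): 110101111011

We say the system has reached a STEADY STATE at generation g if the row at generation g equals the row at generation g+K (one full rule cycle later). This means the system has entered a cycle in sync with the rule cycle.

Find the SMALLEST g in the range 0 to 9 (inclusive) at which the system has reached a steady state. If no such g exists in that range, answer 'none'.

Gen 0: 110101111011
Gen 1 (rule 184): 101011110110
Gen 2 (rule 22): 101000000001
Gen 3 (rule 184): 010100000000
Gen 4 (rule 22): 110110000000
Gen 5 (rule 184): 101101000000
Gen 6 (rule 22): 100001100000
Gen 7 (rule 184): 010001010000
Gen 8 (rule 22): 111011011000
Gen 9 (rule 184): 110110110100
Gen 10 (rule 22): 000000000110
Gen 11 (rule 184): 000000000101

Answer: none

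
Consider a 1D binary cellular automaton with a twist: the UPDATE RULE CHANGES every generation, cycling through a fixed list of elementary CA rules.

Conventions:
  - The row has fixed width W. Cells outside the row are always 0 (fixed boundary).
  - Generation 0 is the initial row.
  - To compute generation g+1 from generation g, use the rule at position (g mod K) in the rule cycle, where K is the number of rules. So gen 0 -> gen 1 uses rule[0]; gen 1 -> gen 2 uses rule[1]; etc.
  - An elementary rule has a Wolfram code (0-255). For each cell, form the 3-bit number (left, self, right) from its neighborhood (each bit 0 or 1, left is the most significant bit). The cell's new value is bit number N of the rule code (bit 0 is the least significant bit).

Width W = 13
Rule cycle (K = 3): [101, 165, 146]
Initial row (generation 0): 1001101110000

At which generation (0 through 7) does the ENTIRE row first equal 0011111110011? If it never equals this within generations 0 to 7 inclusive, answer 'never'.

Answer: 5

Derivation:
Gen 0: 1001101110000
Gen 1 (rule 101): 1000110010111
Gen 2 (rule 165): 1010000011010
Gen 3 (rule 146): 0001000100001
Gen 4 (rule 101): 1101010101101
Gen 5 (rule 165): 0011111110011
Gen 6 (rule 146): 0101111101100
Gen 7 (rule 101): 0110000110101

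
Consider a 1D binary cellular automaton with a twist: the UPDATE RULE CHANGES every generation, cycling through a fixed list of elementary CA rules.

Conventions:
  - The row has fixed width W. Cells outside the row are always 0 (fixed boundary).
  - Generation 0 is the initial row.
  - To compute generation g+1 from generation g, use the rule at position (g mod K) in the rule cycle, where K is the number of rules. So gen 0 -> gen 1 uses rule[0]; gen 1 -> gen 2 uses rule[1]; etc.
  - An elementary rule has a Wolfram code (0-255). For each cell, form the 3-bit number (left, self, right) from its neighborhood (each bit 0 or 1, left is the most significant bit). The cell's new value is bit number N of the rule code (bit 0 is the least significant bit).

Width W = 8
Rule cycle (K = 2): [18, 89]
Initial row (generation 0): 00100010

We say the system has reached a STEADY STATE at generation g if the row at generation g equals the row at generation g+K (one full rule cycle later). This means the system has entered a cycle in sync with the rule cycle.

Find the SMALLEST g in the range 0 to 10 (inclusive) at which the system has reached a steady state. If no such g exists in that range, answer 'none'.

Gen 0: 00100010
Gen 1 (rule 18): 01010101
Gen 2 (rule 89): 00000000
Gen 3 (rule 18): 00000000
Gen 4 (rule 89): 11111111
Gen 5 (rule 18): 00000000
Gen 6 (rule 89): 11111111
Gen 7 (rule 18): 00000000
Gen 8 (rule 89): 11111111
Gen 9 (rule 18): 00000000
Gen 10 (rule 89): 11111111
Gen 11 (rule 18): 00000000
Gen 12 (rule 89): 11111111

Answer: 3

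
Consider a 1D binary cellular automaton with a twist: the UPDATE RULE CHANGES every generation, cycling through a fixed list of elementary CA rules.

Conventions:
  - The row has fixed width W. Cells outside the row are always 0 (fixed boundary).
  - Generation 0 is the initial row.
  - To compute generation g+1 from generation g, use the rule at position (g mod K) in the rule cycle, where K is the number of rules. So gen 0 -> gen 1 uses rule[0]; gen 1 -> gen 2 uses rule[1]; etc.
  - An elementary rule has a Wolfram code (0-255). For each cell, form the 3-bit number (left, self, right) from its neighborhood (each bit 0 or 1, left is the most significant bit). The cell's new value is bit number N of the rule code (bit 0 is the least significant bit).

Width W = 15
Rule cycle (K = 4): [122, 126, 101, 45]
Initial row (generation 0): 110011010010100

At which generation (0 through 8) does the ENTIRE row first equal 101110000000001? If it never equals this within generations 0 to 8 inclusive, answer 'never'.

Answer: 3

Derivation:
Gen 0: 110011010010100
Gen 1 (rule 122): 111111101101010
Gen 2 (rule 126): 100000111111111
Gen 3 (rule 101): 101110000000001
Gen 4 (rule 45): 111000111111101
Gen 5 (rule 122): 101101100000110
Gen 6 (rule 126): 111111110001111
Gen 7 (rule 101): 000000010100001
Gen 8 (rule 45): 111111011101101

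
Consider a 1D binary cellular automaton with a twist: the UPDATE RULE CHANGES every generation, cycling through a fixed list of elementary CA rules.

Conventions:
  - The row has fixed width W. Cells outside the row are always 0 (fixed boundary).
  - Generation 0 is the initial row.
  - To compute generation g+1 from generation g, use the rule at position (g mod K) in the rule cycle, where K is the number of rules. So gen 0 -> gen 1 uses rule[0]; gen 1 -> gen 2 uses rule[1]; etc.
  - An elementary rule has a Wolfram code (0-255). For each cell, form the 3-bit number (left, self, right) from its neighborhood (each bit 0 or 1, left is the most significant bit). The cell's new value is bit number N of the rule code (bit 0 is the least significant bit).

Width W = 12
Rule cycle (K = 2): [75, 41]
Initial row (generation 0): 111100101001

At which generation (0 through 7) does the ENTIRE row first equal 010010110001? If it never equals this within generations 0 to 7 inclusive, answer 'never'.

Answer: never

Derivation:
Gen 0: 111100101001
Gen 1 (rule 75): 100101000010
Gen 2 (rule 41): 000010011000
Gen 3 (rule 75): 111100111011
Gen 4 (rule 41): 100000100110
Gen 5 (rule 75): 001111001110
Gen 6 (rule 41): 101000001000
Gen 7 (rule 75): 000011110011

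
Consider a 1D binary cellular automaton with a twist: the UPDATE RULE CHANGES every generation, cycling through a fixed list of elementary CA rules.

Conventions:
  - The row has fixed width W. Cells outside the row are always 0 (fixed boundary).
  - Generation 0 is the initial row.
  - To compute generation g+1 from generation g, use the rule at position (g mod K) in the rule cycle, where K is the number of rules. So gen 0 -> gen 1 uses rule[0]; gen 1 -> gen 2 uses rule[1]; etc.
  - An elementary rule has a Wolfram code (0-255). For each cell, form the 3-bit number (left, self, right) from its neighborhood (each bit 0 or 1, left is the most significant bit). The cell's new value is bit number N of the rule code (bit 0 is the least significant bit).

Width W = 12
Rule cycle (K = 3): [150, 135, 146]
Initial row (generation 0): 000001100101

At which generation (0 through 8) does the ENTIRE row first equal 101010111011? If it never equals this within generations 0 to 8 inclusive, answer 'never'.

Answer: 5

Derivation:
Gen 0: 000001100101
Gen 1 (rule 150): 000010011101
Gen 2 (rule 135): 111110101001
Gen 3 (rule 146): 011100000110
Gen 4 (rule 150): 101010001001
Gen 5 (rule 135): 101010111011
Gen 6 (rule 146): 000000010000
Gen 7 (rule 150): 000000111000
Gen 8 (rule 135): 111111010011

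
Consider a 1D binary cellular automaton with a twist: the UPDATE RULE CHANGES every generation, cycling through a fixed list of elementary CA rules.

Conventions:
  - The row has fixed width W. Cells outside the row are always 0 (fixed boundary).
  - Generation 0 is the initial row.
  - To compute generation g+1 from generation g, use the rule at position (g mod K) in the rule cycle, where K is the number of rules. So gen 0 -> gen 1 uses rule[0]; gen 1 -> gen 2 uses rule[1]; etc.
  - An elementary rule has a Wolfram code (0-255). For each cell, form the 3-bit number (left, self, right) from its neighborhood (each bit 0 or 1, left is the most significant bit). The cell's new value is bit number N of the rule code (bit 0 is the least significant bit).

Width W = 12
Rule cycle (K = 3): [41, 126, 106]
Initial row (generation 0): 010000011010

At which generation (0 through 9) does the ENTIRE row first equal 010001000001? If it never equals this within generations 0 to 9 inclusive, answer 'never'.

Answer: 7

Derivation:
Gen 0: 010000011010
Gen 1 (rule 41): 000111010100
Gen 2 (rule 126): 001101111110
Gen 3 (rule 106): 011111000010
Gen 4 (rule 41): 010000011000
Gen 5 (rule 126): 111000111100
Gen 6 (rule 106): 101001100100
Gen 7 (rule 41): 010001000001
Gen 8 (rule 126): 111011100011
Gen 9 (rule 106): 101110100111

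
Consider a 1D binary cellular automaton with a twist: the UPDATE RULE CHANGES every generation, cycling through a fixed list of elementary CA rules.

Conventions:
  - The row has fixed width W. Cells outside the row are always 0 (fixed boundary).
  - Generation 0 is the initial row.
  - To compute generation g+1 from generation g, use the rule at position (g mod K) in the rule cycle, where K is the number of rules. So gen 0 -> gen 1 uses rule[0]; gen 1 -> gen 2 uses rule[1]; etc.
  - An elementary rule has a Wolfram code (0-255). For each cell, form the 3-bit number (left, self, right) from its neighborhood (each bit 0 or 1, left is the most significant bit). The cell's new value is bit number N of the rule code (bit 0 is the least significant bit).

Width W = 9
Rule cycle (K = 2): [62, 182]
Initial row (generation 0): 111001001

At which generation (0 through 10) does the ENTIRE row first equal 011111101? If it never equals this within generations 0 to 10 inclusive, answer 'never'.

Answer: never

Derivation:
Gen 0: 111001001
Gen 1 (rule 62): 100111111
Gen 2 (rule 182): 111011110
Gen 3 (rule 62): 100110001
Gen 4 (rule 182): 111001011
Gen 5 (rule 62): 100111110
Gen 6 (rule 182): 111011101
Gen 7 (rule 62): 100110011
Gen 8 (rule 182): 111001100
Gen 9 (rule 62): 100111010
Gen 10 (rule 182): 111010111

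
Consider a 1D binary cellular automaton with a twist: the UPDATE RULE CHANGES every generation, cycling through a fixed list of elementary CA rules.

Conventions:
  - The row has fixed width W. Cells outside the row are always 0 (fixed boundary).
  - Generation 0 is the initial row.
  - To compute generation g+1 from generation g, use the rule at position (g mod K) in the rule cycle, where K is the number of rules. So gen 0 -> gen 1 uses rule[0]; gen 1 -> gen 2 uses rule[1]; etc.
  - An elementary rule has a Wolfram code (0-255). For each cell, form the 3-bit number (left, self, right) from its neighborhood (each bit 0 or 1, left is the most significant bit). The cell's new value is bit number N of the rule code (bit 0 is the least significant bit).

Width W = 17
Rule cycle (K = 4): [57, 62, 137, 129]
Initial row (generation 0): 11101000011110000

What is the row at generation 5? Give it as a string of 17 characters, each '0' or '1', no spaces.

Answer: 01001001111111111

Derivation:
Gen 0: 11101000011110000
Gen 1 (rule 57): 10010111010001111
Gen 2 (rule 62): 11111100111011000
Gen 3 (rule 137): 11111000110010011
Gen 4 (rule 129): 01110010000000000
Gen 5 (rule 57): 01001001111111111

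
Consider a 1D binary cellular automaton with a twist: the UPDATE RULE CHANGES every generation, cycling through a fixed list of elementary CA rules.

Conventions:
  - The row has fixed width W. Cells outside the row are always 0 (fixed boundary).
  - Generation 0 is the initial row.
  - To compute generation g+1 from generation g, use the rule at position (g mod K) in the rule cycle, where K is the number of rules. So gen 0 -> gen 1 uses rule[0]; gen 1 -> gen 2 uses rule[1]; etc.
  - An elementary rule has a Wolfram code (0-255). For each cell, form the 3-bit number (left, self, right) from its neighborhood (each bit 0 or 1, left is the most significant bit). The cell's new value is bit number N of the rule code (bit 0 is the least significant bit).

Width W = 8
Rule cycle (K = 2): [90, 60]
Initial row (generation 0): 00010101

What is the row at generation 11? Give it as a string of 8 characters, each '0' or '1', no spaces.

Answer: 01101111

Derivation:
Gen 0: 00010101
Gen 1 (rule 90): 00100000
Gen 2 (rule 60): 00110000
Gen 3 (rule 90): 01111000
Gen 4 (rule 60): 01000100
Gen 5 (rule 90): 10101010
Gen 6 (rule 60): 11111111
Gen 7 (rule 90): 10000001
Gen 8 (rule 60): 11000001
Gen 9 (rule 90): 11100010
Gen 10 (rule 60): 10010011
Gen 11 (rule 90): 01101111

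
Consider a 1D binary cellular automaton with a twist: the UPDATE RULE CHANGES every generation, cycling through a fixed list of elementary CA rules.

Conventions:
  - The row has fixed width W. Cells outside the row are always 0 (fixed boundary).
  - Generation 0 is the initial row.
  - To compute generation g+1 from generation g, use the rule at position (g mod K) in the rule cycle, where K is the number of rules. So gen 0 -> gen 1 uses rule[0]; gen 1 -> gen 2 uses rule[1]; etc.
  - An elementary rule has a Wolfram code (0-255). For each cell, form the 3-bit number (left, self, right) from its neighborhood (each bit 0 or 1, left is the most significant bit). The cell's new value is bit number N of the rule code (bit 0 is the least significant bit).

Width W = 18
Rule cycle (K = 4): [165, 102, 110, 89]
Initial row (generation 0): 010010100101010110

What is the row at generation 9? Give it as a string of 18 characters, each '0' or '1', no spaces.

Answer: 111100110000010010

Derivation:
Gen 0: 010010100101010110
Gen 1 (rule 165): 010011100111111000
Gen 2 (rule 102): 110100101000001000
Gen 3 (rule 110): 111101111000011000
Gen 4 (rule 89): 100101001111011111
Gen 5 (rule 165): 100111000110101110
Gen 6 (rule 102): 101001001011110010
Gen 7 (rule 110): 111011011110010110
Gen 8 (rule 89): 101011010011000111
Gen 9 (rule 165): 111100110000010010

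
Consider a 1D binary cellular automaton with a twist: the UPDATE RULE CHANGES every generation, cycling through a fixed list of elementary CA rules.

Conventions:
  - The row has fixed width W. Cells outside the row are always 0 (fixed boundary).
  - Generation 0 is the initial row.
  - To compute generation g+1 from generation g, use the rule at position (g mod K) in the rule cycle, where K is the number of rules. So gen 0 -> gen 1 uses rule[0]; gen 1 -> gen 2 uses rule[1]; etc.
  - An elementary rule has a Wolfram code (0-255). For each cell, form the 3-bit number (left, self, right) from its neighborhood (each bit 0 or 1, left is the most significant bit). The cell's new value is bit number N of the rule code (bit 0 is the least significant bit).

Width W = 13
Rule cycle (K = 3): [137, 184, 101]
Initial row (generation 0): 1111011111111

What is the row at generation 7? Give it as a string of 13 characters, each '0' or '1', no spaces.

Answer: 1011100100110

Derivation:
Gen 0: 1111011111111
Gen 1 (rule 137): 1110011111110
Gen 2 (rule 184): 1101011111101
Gen 3 (rule 101): 0111100000111
Gen 4 (rule 137): 0111001110110
Gen 5 (rule 184): 0110101101101
Gen 6 (rule 101): 0011110110111
Gen 7 (rule 137): 1011100100110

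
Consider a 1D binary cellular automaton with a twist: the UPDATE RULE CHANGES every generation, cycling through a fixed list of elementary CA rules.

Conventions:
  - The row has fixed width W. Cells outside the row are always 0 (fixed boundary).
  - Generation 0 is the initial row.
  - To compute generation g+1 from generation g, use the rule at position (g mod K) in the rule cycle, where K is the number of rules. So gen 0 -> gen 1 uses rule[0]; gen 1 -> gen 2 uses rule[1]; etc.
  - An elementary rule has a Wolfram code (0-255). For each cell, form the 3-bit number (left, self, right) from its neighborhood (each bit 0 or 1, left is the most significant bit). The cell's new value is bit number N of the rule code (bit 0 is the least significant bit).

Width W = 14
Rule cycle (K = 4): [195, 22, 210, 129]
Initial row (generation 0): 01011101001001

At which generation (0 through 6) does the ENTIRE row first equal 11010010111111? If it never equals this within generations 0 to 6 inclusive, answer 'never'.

Answer: 2

Derivation:
Gen 0: 01011101001001
Gen 1 (rule 195): 10001100010010
Gen 2 (rule 22): 11010010111111
Gen 3 (rule 210): 01001100011111
Gen 4 (rule 129): 00000001001110
Gen 5 (rule 195): 11111110010110
Gen 6 (rule 22): 00000001110001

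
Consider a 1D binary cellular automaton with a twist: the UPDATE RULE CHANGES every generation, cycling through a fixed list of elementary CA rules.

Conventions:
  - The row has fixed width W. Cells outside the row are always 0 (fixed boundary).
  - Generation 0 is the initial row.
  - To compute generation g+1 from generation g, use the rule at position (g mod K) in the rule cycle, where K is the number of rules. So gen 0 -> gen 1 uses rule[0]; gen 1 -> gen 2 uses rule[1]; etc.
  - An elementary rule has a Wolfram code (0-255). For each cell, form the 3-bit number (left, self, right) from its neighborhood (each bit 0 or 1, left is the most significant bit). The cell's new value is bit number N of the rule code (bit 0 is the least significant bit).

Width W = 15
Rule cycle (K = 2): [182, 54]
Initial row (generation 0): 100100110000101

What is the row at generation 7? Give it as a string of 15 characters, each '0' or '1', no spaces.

Answer: 010111111111110

Derivation:
Gen 0: 100100110000101
Gen 1 (rule 182): 111111001001111
Gen 2 (rule 54): 000000111110000
Gen 3 (rule 182): 000001011101000
Gen 4 (rule 54): 000011100011100
Gen 5 (rule 182): 000101010101010
Gen 6 (rule 54): 001111111111111
Gen 7 (rule 182): 010111111111110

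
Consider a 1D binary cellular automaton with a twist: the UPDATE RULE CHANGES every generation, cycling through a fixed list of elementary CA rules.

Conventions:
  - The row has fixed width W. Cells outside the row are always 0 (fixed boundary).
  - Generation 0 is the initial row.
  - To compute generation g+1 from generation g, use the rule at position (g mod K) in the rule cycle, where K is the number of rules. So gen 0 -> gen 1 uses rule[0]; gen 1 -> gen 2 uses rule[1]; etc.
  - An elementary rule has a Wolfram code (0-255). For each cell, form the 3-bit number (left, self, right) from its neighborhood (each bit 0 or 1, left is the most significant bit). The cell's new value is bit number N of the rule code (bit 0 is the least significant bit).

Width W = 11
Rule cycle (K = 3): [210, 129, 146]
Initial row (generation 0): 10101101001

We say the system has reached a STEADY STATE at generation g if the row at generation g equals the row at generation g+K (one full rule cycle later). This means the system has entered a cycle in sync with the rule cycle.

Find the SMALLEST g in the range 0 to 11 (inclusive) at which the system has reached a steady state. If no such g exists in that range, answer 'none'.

Answer: none

Derivation:
Gen 0: 10101101001
Gen 1 (rule 210): 00000100110
Gen 2 (rule 129): 11110000000
Gen 3 (rule 146): 01101000000
Gen 4 (rule 210): 10100100000
Gen 5 (rule 129): 00000001111
Gen 6 (rule 146): 00000010110
Gen 7 (rule 210): 00000100011
Gen 8 (rule 129): 11110001000
Gen 9 (rule 146): 01101010100
Gen 10 (rule 210): 10100000010
Gen 11 (rule 129): 00001111000
Gen 12 (rule 146): 00010110100
Gen 13 (rule 210): 00100010010
Gen 14 (rule 129): 10001000000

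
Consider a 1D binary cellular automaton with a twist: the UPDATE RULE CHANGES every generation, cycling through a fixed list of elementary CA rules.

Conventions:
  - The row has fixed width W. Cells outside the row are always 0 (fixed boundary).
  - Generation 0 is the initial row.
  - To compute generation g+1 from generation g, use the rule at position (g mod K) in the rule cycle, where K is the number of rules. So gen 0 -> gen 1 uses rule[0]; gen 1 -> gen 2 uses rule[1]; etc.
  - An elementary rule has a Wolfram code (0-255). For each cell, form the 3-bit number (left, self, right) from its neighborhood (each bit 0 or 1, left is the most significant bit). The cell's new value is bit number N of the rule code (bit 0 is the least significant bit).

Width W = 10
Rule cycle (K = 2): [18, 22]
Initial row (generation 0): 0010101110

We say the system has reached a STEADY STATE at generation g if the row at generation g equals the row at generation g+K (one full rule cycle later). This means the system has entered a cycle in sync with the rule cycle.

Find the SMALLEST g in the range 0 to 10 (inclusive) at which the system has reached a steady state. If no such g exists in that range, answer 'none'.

Gen 0: 0010101110
Gen 1 (rule 18): 0100000001
Gen 2 (rule 22): 1110000011
Gen 3 (rule 18): 0001000100
Gen 4 (rule 22): 0011101110
Gen 5 (rule 18): 0100000001
Gen 6 (rule 22): 1110000011
Gen 7 (rule 18): 0001000100
Gen 8 (rule 22): 0011101110
Gen 9 (rule 18): 0100000001
Gen 10 (rule 22): 1110000011
Gen 11 (rule 18): 0001000100
Gen 12 (rule 22): 0011101110

Answer: none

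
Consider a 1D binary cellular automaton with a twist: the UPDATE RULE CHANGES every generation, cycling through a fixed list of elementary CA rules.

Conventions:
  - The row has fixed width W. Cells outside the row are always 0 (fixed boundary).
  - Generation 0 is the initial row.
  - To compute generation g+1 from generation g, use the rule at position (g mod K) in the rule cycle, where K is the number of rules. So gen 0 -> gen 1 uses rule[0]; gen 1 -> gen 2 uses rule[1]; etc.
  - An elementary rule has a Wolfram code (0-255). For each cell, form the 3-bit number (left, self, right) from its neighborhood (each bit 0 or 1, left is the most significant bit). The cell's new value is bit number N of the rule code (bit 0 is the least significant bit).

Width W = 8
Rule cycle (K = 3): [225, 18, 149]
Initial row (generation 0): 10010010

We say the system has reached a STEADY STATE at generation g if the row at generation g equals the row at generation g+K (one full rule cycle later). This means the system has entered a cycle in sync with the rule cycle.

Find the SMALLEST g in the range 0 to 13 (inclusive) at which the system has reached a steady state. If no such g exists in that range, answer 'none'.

Gen 0: 10010010
Gen 1 (rule 225): 00000000
Gen 2 (rule 18): 00000000
Gen 3 (rule 149): 11111111
Gen 4 (rule 225): 01111111
Gen 5 (rule 18): 10000000
Gen 6 (rule 149): 11111111
Gen 7 (rule 225): 01111111
Gen 8 (rule 18): 10000000
Gen 9 (rule 149): 11111111
Gen 10 (rule 225): 01111111
Gen 11 (rule 18): 10000000
Gen 12 (rule 149): 11111111
Gen 13 (rule 225): 01111111
Gen 14 (rule 18): 10000000
Gen 15 (rule 149): 11111111
Gen 16 (rule 225): 01111111

Answer: 3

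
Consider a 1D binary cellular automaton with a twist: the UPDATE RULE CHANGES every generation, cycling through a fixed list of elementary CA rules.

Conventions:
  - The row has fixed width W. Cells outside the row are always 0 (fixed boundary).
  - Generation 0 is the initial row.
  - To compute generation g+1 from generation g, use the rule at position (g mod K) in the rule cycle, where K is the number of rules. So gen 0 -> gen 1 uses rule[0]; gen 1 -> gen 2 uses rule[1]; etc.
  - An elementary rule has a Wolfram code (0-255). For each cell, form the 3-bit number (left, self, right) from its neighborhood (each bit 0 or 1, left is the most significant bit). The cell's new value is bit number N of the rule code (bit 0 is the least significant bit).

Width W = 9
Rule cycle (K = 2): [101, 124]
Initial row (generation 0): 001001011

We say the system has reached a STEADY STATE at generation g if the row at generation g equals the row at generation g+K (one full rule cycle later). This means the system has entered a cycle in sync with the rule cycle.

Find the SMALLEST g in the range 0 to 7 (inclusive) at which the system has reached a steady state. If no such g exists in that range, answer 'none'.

Gen 0: 001001011
Gen 1 (rule 101): 101001101
Gen 2 (rule 124): 111101111
Gen 3 (rule 101): 000110001
Gen 4 (rule 124): 000111001
Gen 5 (rule 101): 110001001
Gen 6 (rule 124): 111001101
Gen 7 (rule 101): 001000111
Gen 8 (rule 124): 001100101
Gen 9 (rule 101): 100100111

Answer: none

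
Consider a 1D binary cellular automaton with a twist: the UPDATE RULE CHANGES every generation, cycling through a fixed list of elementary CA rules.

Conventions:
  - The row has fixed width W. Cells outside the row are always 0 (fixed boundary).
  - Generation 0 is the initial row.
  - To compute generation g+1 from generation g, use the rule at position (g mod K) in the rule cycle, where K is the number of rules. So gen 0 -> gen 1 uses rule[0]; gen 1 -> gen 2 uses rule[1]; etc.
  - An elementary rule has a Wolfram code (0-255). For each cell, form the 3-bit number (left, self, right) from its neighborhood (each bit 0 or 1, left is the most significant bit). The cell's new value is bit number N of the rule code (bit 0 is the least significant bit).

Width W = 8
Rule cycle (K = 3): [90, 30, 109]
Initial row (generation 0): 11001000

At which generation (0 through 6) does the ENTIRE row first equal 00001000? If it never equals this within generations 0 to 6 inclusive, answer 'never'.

Answer: never

Derivation:
Gen 0: 11001000
Gen 1 (rule 90): 11110100
Gen 2 (rule 30): 10000110
Gen 3 (rule 109): 10110110
Gen 4 (rule 90): 00110111
Gen 5 (rule 30): 01100100
Gen 6 (rule 109): 01100101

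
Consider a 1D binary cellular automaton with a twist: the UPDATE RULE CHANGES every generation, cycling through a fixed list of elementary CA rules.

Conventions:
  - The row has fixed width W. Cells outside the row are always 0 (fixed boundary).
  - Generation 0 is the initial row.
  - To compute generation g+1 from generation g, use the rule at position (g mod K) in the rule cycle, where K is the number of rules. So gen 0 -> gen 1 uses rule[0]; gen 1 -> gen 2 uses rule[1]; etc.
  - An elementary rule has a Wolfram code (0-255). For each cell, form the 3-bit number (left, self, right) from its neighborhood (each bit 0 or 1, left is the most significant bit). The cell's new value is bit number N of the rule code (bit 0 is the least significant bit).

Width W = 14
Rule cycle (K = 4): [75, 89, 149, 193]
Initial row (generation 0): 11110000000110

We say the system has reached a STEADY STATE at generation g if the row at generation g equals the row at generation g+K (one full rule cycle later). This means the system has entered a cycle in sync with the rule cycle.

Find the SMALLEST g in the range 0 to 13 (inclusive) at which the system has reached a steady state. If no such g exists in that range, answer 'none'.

Answer: none

Derivation:
Gen 0: 11110000000110
Gen 1 (rule 75): 10010111111110
Gen 2 (rule 89): 01000100000011
Gen 3 (rule 149): 01110111111000
Gen 4 (rule 193): 00110011111011
Gen 5 (rule 75): 11110110001011
Gen 6 (rule 89): 10010111100011
Gen 7 (rule 149): 11010011011000
Gen 8 (rule 193): 01000001001011
Gen 9 (rule 75): 10011110010011
Gen 10 (rule 89): 01010011001011
Gen 11 (rule 149): 01011000101000
Gen 12 (rule 193): 00001010000011
Gen 13 (rule 75): 11110000111111
Gen 14 (rule 89): 10011110100001
Gen 15 (rule 149): 11001100111101
Gen 16 (rule 193): 01000100011100
Gen 17 (rule 75): 10011001110101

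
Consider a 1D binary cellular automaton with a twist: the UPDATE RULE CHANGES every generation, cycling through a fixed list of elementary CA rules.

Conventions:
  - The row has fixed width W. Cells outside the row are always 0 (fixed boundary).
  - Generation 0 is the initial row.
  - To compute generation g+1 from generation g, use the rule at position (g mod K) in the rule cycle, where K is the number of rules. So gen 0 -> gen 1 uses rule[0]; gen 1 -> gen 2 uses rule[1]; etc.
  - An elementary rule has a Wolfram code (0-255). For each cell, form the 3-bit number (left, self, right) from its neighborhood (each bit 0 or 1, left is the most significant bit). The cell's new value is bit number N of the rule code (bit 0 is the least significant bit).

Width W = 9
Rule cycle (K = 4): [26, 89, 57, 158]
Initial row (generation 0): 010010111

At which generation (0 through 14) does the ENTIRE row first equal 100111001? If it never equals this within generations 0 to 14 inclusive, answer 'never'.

Gen 0: 010010111
Gen 1 (rule 26): 101100100
Gen 2 (rule 89): 001110011
Gen 3 (rule 57): 101001010
Gen 4 (rule 158): 101111011
Gen 5 (rule 26): 001000010
Gen 6 (rule 89): 100111001
Gen 7 (rule 57): 010100100
Gen 8 (rule 158): 110111110
Gen 9 (rule 26): 100100001
Gen 10 (rule 89): 010011100
Gen 11 (rule 57): 001010011
Gen 12 (rule 158): 011011110
Gen 13 (rule 26): 110010001
Gen 14 (rule 89): 111001100

Answer: 6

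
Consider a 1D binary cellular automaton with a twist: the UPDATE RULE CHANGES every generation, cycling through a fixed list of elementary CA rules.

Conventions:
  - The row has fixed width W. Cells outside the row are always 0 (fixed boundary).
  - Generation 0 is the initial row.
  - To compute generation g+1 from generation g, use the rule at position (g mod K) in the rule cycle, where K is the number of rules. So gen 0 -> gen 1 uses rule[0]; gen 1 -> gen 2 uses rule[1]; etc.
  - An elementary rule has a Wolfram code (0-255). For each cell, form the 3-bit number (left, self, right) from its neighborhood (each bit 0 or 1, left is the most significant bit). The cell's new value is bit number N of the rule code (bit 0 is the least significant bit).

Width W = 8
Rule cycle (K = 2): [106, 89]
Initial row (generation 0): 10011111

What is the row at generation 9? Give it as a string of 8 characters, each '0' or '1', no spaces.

Gen 0: 10011111
Gen 1 (rule 106): 00110001
Gen 2 (rule 89): 10111100
Gen 3 (rule 106): 01100100
Gen 4 (rule 89): 01110011
Gen 5 (rule 106): 11010111
Gen 6 (rule 89): 11000101
Gen 7 (rule 106): 11001010
Gen 8 (rule 89): 11100001
Gen 9 (rule 106): 10100010

Answer: 10100010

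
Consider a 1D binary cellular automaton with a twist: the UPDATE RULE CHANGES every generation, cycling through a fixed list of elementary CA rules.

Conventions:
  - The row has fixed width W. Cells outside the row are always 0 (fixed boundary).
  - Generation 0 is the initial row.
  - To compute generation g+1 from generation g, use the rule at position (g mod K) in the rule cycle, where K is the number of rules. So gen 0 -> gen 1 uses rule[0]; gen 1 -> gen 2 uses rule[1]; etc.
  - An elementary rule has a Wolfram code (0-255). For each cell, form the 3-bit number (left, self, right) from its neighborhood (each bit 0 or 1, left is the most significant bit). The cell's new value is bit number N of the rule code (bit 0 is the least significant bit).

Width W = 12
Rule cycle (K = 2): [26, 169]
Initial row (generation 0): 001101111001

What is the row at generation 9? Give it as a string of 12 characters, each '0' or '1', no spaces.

Answer: 011100000010

Derivation:
Gen 0: 001101111001
Gen 1 (rule 26): 011001000110
Gen 2 (rule 169): 010000010100
Gen 3 (rule 26): 101000100010
Gen 4 (rule 169): 010010001000
Gen 5 (rule 26): 101101010100
Gen 6 (rule 169): 011010101001
Gen 7 (rule 26): 110000000110
Gen 8 (rule 169): 100111110100
Gen 9 (rule 26): 011100000010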